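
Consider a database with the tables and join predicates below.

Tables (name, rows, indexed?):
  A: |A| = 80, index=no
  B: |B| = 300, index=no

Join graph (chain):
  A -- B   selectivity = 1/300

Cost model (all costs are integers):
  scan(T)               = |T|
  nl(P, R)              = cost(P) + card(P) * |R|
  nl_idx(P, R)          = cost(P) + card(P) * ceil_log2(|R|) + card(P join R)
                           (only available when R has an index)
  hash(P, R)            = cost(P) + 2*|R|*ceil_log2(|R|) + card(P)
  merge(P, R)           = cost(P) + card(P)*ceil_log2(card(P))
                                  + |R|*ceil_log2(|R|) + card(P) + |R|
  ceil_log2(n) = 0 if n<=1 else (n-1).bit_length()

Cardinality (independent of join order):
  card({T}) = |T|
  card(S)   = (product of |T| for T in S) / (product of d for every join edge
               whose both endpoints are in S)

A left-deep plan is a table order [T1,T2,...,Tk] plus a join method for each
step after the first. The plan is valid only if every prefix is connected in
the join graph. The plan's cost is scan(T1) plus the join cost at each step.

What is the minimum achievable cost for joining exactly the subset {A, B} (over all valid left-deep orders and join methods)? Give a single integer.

Selinger DP over subsets of {A,B}:
  {A}: scan cost=80, card=80
  {B}: scan cost=300, card=300
  {AB}: card=80; try (A,hash)→1720, (B,merge)→3720, (A,merge)→3940, (B,hash)→5560, (B,nl)→24080, (A,nl)→24300; best=1720 via (A,hash)

1720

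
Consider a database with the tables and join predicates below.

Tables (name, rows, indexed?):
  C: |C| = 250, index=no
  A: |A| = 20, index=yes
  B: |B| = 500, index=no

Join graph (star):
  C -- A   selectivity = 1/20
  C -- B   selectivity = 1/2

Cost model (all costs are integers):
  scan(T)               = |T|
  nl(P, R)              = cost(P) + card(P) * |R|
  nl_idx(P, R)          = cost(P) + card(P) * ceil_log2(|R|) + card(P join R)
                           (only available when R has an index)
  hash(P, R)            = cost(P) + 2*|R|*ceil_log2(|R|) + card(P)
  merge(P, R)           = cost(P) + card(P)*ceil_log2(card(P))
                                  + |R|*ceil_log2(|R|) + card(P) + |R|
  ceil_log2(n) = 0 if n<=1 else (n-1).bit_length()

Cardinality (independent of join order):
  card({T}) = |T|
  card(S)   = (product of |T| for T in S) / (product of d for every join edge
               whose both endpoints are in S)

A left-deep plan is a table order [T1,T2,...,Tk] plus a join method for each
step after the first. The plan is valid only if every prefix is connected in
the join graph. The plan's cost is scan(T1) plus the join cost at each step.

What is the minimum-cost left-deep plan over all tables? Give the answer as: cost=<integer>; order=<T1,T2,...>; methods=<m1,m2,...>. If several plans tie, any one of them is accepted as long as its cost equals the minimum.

Selinger DP (subsets sized 1..n):
  {C}: scan cost=250, card=250
  {A}: scan cost=20, card=20
  {B}: scan cost=500, card=500
  {AC}: card=250; try (A,hash)→700, (A,nl_idx)→1750, (C,merge)→2390, (A,merge)→2620, (C,hash)→4040, (C,nl)→5020 …(+1); best=700 via (A,hash)
  {BC}: card=62500; try (C,hash)→5000, (B,merge)→7500, (C,merge)→7750, (B,hash)→9500, (B,nl)→125250, (C,nl)→125500; best=5000 via (C,hash)
  {ABC}: card=62500; try (B,merge)→7950, (B,hash)→9950, (A,hash)→67700, (B,nl)→125700, (A,nl_idx)→380000, (A,merge)→1067620 …(+1); best=7950 via (B,merge)

cost=7950; order=C,A,B; methods=hash,merge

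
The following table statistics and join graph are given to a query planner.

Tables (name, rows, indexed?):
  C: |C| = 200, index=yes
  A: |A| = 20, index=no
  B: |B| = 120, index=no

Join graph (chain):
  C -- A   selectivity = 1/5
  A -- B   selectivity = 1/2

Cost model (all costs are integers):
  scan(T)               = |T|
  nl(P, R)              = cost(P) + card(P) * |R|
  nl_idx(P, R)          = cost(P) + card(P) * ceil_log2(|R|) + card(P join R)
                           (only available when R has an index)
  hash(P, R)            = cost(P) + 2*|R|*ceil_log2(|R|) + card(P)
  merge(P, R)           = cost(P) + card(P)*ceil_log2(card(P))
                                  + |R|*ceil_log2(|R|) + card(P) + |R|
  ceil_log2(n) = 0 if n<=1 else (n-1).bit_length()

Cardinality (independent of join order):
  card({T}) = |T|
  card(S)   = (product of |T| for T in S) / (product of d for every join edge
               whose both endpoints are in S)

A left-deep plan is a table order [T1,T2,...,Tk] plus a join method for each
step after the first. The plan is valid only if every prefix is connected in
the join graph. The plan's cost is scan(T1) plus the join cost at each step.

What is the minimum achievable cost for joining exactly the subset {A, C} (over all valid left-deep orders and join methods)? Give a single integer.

Selinger DP over subsets of {A,C}:
  {C}: scan cost=200, card=200
  {A}: scan cost=20, card=20
  {AC}: card=800; try (A,hash)→600, (C,nl_idx)→980, (C,merge)→1940, (A,merge)→2120, (C,hash)→3240, (C,nl)→4020 …(+1); best=600 via (A,hash)

600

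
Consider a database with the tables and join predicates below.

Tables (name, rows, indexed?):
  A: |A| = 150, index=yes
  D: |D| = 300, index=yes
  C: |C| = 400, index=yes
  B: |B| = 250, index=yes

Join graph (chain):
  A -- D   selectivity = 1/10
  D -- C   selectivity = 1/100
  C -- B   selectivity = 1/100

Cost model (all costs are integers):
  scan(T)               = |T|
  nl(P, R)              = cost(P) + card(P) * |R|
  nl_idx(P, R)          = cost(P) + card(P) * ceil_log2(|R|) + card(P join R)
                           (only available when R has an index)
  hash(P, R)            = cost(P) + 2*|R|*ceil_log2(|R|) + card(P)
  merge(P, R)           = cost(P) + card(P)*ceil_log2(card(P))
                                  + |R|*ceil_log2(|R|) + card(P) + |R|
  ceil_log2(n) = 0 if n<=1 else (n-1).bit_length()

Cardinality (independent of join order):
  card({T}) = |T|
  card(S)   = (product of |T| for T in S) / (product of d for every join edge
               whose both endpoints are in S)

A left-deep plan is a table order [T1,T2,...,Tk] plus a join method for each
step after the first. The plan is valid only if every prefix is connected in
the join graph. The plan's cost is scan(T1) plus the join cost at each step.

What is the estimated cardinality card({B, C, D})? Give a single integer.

3000

Tables in S: B(250), C(400), D(300)
Edges inside S: D-C(d=100), C-B(d=100)
numerator = 250 * 400 * 300 = 30000000
denominator = 100 * 100 = 10000
card(S) = 30000000 / 10000 = 3000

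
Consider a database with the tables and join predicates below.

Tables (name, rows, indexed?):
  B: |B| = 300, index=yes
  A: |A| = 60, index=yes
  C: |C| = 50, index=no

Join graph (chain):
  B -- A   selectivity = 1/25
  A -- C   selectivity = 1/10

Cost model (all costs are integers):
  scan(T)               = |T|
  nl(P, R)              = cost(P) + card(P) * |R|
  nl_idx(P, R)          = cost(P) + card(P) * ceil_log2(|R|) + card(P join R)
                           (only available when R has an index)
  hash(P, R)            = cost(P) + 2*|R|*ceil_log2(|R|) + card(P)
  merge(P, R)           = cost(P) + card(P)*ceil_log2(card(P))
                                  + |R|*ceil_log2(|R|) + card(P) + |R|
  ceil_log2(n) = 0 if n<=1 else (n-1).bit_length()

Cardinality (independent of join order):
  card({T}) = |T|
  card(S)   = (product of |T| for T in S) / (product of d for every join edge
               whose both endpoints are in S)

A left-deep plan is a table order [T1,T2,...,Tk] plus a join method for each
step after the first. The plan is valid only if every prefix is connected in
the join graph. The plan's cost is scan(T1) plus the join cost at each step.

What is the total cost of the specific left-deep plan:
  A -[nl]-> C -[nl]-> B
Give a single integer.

93060

step 1: scan A: cost=60, card=60
step 2: join C via nl
    card(P join C) = 60*50/(10) = 300
    cost = 60 + 60*50 = 3060
step 3: join B via nl
    card(P join B) = 300*300/(25) = 3600
    cost = 3060 + 300*300 = 93060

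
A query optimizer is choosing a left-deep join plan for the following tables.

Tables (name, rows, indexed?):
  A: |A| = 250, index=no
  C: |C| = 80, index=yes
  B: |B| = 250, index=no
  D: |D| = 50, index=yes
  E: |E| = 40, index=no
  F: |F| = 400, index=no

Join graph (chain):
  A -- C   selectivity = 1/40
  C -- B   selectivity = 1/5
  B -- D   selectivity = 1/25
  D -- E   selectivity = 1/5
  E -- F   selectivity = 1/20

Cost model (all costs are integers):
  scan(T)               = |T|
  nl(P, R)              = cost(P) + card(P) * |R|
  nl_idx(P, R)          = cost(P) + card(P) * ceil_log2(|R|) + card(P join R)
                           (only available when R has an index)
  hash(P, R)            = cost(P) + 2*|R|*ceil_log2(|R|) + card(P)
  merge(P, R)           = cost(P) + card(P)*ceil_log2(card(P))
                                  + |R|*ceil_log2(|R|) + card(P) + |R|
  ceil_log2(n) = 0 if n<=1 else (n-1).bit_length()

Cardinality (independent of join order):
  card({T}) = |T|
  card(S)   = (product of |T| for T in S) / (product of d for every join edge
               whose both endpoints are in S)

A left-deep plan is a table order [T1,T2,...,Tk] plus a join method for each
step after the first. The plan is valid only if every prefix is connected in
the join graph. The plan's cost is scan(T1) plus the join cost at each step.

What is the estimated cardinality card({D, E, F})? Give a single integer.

Tables in S: D(50), E(40), F(400)
Edges inside S: D-E(d=5), E-F(d=20)
numerator = 50 * 40 * 400 = 800000
denominator = 5 * 20 = 100
card(S) = 800000 / 100 = 8000

8000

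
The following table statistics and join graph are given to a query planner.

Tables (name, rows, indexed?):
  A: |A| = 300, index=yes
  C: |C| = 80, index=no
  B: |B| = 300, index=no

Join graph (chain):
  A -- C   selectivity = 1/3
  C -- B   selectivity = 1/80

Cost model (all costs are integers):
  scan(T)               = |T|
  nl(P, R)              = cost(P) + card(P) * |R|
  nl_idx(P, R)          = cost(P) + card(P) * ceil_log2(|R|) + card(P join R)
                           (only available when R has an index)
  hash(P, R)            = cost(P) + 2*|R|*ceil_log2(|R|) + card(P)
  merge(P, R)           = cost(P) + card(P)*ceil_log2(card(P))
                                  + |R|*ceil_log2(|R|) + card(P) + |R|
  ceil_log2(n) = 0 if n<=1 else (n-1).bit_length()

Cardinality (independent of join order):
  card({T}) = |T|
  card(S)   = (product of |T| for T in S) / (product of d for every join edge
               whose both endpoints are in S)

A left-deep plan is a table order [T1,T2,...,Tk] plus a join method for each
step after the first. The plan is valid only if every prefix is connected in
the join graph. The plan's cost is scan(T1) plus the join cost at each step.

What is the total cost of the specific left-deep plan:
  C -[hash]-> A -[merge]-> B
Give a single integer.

120560

step 1: scan C: cost=80, card=80
step 2: join A via hash
    card(P join A) = 80*300/(3) = 8000
    cost = 80 + 2*300*9 + 80 = 5560
step 3: join B via merge
    card(P join B) = 8000*300/(80) = 30000
    cost = 5560 + 8000*13 + 300*9 + 8000 + 300 = 120560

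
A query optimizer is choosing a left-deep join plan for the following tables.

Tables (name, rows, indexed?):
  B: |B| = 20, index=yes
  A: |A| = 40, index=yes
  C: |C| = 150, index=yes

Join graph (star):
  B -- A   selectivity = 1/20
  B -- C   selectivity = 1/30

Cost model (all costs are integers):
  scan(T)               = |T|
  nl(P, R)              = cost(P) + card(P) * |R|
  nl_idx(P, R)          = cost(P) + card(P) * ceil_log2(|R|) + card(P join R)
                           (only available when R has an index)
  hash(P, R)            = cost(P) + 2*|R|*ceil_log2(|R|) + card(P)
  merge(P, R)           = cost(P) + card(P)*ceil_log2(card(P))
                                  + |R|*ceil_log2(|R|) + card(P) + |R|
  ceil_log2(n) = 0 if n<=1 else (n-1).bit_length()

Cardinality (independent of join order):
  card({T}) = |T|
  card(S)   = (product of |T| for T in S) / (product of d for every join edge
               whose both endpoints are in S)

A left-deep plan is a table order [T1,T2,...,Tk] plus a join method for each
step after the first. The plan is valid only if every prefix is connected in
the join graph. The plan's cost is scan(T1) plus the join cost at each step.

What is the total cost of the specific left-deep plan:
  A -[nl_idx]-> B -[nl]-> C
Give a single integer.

6280

step 1: scan A: cost=40, card=40
step 2: join B via nl_idx
    card(P join B) = 40*20/(20) = 40
    cost = 40 + 40*5 + 40 = 280
step 3: join C via nl
    card(P join C) = 40*150/(30) = 200
    cost = 280 + 40*150 = 6280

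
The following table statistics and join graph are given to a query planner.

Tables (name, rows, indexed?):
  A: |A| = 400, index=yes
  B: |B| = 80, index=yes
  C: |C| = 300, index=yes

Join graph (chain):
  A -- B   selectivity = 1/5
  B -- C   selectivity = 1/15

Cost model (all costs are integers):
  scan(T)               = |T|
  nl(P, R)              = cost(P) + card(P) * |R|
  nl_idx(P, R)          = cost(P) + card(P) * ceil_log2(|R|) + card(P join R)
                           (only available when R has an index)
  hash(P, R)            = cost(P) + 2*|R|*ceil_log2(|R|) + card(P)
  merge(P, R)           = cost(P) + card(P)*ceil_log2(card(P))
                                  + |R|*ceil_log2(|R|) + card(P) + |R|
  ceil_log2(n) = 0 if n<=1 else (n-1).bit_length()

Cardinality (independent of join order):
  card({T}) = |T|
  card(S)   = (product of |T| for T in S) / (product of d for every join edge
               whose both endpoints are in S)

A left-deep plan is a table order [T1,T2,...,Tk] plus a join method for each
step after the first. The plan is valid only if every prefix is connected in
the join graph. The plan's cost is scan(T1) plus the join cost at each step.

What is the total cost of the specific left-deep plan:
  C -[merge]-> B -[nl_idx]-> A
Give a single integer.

step 1: scan C: cost=300, card=300
step 2: join B via merge
    card(P join B) = 300*80/(15) = 1600
    cost = 300 + 300*9 + 80*7 + 300 + 80 = 3940
step 3: join A via nl_idx
    card(P join A) = 1600*400/(5) = 128000
    cost = 3940 + 1600*9 + 128000 = 146340

146340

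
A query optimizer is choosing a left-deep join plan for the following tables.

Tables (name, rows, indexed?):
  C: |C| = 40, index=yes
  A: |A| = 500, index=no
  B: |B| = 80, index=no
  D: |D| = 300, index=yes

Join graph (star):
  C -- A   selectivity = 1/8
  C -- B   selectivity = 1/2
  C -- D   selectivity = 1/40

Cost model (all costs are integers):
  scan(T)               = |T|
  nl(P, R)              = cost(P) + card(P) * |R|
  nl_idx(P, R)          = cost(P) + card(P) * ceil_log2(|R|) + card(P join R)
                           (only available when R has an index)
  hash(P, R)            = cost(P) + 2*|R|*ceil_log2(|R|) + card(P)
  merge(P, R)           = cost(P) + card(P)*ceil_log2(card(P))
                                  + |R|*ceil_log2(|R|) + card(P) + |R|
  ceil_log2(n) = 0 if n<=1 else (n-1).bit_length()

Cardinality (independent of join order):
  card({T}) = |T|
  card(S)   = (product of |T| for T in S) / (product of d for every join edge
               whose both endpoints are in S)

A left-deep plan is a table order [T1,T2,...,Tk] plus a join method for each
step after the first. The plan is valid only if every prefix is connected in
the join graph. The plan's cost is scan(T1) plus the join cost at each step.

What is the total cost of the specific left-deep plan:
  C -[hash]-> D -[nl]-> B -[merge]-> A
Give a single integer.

214480

step 1: scan C: cost=40, card=40
step 2: join D via hash
    card(P join D) = 40*300/(40) = 300
    cost = 40 + 2*300*9 + 40 = 5480
step 3: join B via nl
    card(P join B) = 300*80/(2) = 12000
    cost = 5480 + 300*80 = 29480
step 4: join A via merge
    card(P join A) = 12000*500/(8) = 750000
    cost = 29480 + 12000*14 + 500*9 + 12000 + 500 = 214480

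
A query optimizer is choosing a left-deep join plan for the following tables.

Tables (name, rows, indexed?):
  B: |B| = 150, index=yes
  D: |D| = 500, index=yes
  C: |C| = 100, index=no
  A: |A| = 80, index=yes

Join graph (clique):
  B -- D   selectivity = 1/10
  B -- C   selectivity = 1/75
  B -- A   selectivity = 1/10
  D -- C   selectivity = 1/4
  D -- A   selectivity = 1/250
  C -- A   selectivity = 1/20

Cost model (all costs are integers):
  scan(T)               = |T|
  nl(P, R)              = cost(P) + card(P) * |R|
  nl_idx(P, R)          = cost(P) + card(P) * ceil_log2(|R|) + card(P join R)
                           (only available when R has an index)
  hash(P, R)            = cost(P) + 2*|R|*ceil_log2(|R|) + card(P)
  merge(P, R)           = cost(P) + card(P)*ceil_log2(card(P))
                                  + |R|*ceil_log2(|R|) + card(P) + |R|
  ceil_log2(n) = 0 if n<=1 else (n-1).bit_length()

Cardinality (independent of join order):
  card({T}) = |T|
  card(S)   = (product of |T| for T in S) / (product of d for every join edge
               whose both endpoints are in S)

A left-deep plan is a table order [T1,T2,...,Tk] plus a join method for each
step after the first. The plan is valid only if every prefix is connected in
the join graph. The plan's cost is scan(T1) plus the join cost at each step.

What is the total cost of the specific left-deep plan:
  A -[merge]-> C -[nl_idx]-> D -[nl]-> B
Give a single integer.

35320

step 1: scan A: cost=80, card=80
step 2: join C via merge
    card(P join C) = 80*100/(20) = 400
    cost = 80 + 80*7 + 100*7 + 80 + 100 = 1520
step 3: join D via nl_idx
    card(P join D) = 400*500/(4*250) = 200
    cost = 1520 + 400*9 + 200 = 5320
step 4: join B via nl
    card(P join B) = 200*150/(10*75*10) = 4
    cost = 5320 + 200*150 = 35320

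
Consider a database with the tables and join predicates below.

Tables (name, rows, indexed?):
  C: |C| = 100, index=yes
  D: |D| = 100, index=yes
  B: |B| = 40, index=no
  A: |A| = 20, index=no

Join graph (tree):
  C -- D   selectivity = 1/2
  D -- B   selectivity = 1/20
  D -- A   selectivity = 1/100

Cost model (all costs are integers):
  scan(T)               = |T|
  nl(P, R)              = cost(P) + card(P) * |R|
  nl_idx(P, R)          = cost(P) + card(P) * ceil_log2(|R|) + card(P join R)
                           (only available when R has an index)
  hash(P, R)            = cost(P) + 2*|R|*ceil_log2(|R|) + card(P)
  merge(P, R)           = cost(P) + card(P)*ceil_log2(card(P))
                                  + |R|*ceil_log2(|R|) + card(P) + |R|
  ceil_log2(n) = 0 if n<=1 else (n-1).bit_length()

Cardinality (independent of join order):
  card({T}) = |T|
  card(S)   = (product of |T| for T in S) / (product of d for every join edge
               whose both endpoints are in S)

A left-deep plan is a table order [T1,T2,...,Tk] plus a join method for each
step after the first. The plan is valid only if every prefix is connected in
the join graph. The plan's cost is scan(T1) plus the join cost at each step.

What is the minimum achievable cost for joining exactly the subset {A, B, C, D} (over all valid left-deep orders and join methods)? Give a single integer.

Selinger DP over subsets of {A,B,C,D}:
  {C}: scan cost=100, card=100
  {D}: scan cost=100, card=100
  {B}: scan cost=40, card=40
  {A}: scan cost=20, card=20
  {CD}: card=5000; try (D,hash)→1600, (C,hash)→1600, (D,merge)→1700, (C,merge)→1700, (D,nl_idx)→5800, (C,nl_idx)→5800 …(+2); best=1600 via (D,hash)
  {BD}: card=200; try (D,nl_idx)→520, (B,hash)→680, (D,merge)→1120, (B,merge)→1180, (D,hash)→1480, (D,nl)→4040 …(+1); best=520 via (D,nl_idx)
  {AD}: card=20; try (D,nl_idx)→180, (A,hash)→400, (D,merge)→940, (A,merge)→1020, (D,hash)→1440, (D,nl)→2020 …(+1); best=180 via (D,nl_idx)
  {BCD}: card=10000; try (C,hash)→2120, (C,merge)→3120, (B,hash)→7080, (C,nl_idx)→11920, (C,nl)→20520, (B,merge)→71880 …(+1); best=2120 via (C,hash)
  {ACD}: card=1000; try (C,merge)→1100, (C,nl_idx)→1320, (C,hash)→1600, (C,nl)→2180, (A,hash)→6800, (A,merge)→71720 …(+1); best=1100 via (C,merge)
  {ABD}: card=40; try (B,merge)→580, (B,hash)→680, (A,hash)→920, (B,nl)→980, (A,merge)→2440, (A,nl)→4520; best=580 via (B,merge)
  {ABCD}: card=2000; try (C,merge)→1660, (C,hash)→2020, (B,hash)→2580, (C,nl_idx)→2860, (C,nl)→4580, (A,hash)→12320 …(+4); best=1660 via (C,merge)

1660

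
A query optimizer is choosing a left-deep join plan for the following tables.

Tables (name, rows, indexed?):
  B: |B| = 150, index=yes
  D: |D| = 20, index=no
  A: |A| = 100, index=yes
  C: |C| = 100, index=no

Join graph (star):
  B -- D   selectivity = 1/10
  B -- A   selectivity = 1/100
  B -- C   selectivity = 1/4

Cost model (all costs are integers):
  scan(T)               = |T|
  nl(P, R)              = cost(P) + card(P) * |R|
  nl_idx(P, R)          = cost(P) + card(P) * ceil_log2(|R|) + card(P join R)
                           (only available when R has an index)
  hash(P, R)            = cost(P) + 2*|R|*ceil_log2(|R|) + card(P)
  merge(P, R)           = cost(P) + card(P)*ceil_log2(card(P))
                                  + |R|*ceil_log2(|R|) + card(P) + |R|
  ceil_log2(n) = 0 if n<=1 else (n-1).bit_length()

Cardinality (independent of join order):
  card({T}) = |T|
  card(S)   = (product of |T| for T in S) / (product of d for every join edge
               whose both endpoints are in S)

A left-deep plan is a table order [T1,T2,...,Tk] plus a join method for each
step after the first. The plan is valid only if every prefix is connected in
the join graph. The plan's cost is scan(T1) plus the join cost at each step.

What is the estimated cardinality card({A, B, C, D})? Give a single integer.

Tables in S: A(100), B(150), C(100), D(20)
Edges inside S: B-D(d=10), B-A(d=100), B-C(d=4)
numerator = 100 * 150 * 100 * 20 = 30000000
denominator = 10 * 100 * 4 = 4000
card(S) = 30000000 / 4000 = 7500

7500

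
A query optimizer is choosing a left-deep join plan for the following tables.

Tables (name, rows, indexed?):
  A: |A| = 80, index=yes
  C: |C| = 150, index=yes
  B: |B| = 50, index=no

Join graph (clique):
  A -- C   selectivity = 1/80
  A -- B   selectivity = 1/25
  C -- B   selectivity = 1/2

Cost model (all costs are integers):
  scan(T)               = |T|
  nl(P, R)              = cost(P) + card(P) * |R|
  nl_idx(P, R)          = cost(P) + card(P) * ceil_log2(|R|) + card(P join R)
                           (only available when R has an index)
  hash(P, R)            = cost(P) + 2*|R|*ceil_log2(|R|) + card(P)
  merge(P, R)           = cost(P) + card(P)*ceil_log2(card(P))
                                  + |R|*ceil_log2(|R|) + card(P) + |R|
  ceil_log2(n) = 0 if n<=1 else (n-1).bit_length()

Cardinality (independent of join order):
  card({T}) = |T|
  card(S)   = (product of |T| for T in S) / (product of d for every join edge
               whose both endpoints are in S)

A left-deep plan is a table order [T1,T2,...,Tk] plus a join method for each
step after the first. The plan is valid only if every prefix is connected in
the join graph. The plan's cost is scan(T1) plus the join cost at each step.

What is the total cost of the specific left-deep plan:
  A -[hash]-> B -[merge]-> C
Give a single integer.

3550

step 1: scan A: cost=80, card=80
step 2: join B via hash
    card(P join B) = 80*50/(25) = 160
    cost = 80 + 2*50*6 + 80 = 760
step 3: join C via merge
    card(P join C) = 160*150/(80*2) = 150
    cost = 760 + 160*8 + 150*8 + 160 + 150 = 3550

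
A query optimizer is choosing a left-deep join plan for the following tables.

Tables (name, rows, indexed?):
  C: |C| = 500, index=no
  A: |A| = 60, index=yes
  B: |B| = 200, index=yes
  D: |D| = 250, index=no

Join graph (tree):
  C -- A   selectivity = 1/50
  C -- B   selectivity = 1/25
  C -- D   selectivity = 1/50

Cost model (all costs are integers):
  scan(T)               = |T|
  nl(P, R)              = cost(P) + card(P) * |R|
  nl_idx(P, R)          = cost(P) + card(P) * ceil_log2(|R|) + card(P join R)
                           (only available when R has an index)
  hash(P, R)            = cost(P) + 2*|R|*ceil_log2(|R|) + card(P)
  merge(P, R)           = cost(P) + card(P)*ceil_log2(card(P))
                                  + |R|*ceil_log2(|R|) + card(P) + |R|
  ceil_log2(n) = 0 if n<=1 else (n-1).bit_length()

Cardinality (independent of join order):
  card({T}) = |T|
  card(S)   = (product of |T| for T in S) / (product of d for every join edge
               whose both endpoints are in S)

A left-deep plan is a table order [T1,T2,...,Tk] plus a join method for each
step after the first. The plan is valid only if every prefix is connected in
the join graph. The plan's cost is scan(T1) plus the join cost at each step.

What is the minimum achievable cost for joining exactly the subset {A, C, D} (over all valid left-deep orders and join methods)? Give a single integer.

Selinger DP over subsets of {A,C,D}:
  {C}: scan cost=500, card=500
  {A}: scan cost=60, card=60
  {D}: scan cost=250, card=250
  {AC}: card=600; try (A,hash)→1720, (A,nl_idx)→4100, (C,merge)→5480, (A,merge)→5920, (C,hash)→9120, (C,nl)→30060 …(+1); best=1720 via (A,hash)
  {CD}: card=2500; try (D,hash)→5000, (C,merge)→7500, (D,merge)→7750, (C,hash)→9500, (C,nl)→125250, (D,nl)→125500; best=5000 via (D,hash)
  {ACD}: card=3000; try (D,hash)→6320, (A,hash)→8220, (D,merge)→10570, (A,nl_idx)→23000, (A,merge)→37920, (D,nl)→151720 …(+1); best=6320 via (D,hash)

6320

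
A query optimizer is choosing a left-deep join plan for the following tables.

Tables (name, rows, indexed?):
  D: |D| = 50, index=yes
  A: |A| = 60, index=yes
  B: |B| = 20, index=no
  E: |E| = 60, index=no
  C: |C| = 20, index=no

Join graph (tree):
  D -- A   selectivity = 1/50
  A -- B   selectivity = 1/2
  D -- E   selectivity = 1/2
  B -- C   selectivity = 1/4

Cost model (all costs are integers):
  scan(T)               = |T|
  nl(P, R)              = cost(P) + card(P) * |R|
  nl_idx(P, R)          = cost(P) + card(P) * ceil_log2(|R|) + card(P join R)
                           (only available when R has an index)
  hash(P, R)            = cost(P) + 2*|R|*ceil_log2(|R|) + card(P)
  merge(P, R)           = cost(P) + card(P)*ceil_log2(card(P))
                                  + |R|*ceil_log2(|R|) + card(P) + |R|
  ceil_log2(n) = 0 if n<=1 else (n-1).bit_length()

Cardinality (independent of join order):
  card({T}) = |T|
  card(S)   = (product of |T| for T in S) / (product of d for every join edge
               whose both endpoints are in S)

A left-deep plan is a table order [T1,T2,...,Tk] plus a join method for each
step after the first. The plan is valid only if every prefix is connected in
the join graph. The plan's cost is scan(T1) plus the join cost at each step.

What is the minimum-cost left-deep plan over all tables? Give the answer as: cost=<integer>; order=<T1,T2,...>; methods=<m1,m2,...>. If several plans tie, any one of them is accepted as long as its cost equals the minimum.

cost=5190; order=D,A,B,C,E; methods=nl_idx,hash,hash,hash

Selinger DP (subsets sized 1..n):
  {D}: scan cost=50, card=50
  {A}: scan cost=60, card=60
  {B}: scan cost=20, card=20
  {E}: scan cost=60, card=60
  {C}: scan cost=20, card=20
  {AD}: card=60; try (A,nl_idx)→410, (D,nl_idx)→480, (D,hash)→720, (A,hash)→820, (A,merge)→820, (D,merge)→830 …(+2); best=410 via (A,nl_idx)
  {DE}: card=1500; try (D,hash)→720, (E,hash)→820, (E,merge)→820, (D,merge)→830, (D,nl_idx)→1920, (E,nl)→3050 …(+1); best=720 via (D,hash)
  {AB}: card=600; try (B,hash)→320, (A,merge)→560, (B,merge)→600, (A,nl_idx)→740, (A,hash)→760, (A,nl)→1220 …(+1); best=320 via (B,hash)
  {BC}: card=100; try (C,hash)→240, (B,hash)→240, (C,merge)→260, (B,merge)→260, (C,nl)→420, (B,nl)→420; best=240 via (C,hash)
  {ABD}: card=600; try (B,hash)→670, (B,merge)→950, (D,hash)→1520, (B,nl)→1610, (D,nl_idx)→4520, (D,merge)→7270 …(+1); best=670 via (B,hash)
  {ADE}: card=1800; try (E,hash)→1190, (E,merge)→1250, (A,hash)→2940, (E,nl)→4010, (A,nl_idx)→11520, (A,merge)→19140 …(+1); best=1190 via (E,hash)
  {ABC}: card=3000; try (A,hash)→1060, (C,hash)→1120, (A,merge)→1460, (A,nl_idx)→3840, (A,nl)→6240, (C,merge)→7040 …(+1); best=1060 via (A,hash)
  {ABDE}: card=18000; try (E,hash)→1990, (B,hash)→3190, (E,merge)→7690, (B,merge)→22910, (E,nl)→36670, (B,nl)→37190; best=1990 via (E,hash)
  {ABCD}: card=3000; try (C,hash)→1470, (D,hash)→4660, (C,merge)→7390, (C,nl)→12670, (D,nl_idx)→22060, (D,merge)→40410 …(+1); best=1470 via (C,hash)
  {ABCDE}: card=90000; try (E,hash)→5190, (C,hash)→20190, (E,merge)→40890, (E,nl)→181470, (C,merge)→290110, (C,nl)→361990; best=5190 via (E,hash)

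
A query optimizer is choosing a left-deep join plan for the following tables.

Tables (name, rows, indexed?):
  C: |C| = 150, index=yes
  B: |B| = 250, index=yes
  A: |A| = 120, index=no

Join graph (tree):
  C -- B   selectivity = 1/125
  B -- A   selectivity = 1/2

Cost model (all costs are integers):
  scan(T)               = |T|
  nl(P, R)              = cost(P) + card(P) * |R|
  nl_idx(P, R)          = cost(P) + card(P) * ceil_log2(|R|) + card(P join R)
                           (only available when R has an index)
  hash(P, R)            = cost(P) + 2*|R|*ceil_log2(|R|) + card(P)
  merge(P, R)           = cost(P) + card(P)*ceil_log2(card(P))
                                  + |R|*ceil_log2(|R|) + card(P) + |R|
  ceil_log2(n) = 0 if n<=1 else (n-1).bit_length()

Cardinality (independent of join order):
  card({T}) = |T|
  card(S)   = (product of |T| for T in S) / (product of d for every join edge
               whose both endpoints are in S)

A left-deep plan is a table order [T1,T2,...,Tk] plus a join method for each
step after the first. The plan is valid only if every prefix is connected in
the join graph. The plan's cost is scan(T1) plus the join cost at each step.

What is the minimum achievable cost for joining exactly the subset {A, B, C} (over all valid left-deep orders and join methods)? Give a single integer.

Selinger DP over subsets of {A,B,C}:
  {C}: scan cost=150, card=150
  {B}: scan cost=250, card=250
  {A}: scan cost=120, card=120
  {BC}: card=300; try (B,nl_idx)→1650, (C,nl_idx)→2550, (C,hash)→2900, (B,merge)→3750, (C,merge)→3850, (B,hash)→4300 …(+2); best=1650 via (B,nl_idx)
  {AB}: card=15000; try (A,hash)→2180, (B,merge)→3330, (A,merge)→3460, (B,hash)→4240, (B,nl_idx)→16080, (B,nl)→30120 …(+1); best=2180 via (A,hash)
  {ABC}: card=18000; try (A,hash)→3630, (A,merge)→5610, (C,hash)→19580, (A,nl)→37650, (C,nl_idx)→140180, (C,merge)→228530 …(+1); best=3630 via (A,hash)

3630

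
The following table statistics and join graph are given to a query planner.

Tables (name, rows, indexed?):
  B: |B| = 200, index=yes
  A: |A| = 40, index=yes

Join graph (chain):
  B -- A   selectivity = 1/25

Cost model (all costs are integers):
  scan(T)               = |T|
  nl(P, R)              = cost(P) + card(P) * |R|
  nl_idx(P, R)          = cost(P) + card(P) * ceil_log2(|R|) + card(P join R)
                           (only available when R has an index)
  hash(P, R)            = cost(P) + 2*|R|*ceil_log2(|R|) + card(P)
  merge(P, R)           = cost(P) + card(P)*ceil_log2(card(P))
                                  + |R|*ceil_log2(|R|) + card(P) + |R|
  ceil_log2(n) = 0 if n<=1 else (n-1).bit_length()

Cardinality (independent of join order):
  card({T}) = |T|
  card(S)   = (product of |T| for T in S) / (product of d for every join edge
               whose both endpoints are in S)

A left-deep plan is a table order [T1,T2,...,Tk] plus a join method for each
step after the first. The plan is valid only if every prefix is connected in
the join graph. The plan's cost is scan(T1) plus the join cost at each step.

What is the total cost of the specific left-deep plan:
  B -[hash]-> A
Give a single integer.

880

step 1: scan B: cost=200, card=200
step 2: join A via hash
    card(P join A) = 200*40/(25) = 320
    cost = 200 + 2*40*6 + 200 = 880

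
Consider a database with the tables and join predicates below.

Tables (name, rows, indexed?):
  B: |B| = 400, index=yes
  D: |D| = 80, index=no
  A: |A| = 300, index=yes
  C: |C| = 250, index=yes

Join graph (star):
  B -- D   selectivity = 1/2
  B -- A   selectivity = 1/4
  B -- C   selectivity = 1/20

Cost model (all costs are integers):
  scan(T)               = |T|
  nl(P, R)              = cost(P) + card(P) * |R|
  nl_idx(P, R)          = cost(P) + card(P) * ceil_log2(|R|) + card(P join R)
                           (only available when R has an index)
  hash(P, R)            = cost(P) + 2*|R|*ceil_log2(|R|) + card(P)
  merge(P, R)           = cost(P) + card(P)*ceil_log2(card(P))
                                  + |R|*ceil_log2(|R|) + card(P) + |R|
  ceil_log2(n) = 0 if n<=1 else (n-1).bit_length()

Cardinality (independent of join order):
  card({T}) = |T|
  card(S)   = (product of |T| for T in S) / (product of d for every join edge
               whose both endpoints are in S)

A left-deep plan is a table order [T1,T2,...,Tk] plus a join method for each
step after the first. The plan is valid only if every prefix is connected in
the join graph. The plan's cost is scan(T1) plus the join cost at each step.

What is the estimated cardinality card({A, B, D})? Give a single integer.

Tables in S: A(300), B(400), D(80)
Edges inside S: B-D(d=2), B-A(d=4)
numerator = 300 * 400 * 80 = 9600000
denominator = 2 * 4 = 8
card(S) = 9600000 / 8 = 1200000

1200000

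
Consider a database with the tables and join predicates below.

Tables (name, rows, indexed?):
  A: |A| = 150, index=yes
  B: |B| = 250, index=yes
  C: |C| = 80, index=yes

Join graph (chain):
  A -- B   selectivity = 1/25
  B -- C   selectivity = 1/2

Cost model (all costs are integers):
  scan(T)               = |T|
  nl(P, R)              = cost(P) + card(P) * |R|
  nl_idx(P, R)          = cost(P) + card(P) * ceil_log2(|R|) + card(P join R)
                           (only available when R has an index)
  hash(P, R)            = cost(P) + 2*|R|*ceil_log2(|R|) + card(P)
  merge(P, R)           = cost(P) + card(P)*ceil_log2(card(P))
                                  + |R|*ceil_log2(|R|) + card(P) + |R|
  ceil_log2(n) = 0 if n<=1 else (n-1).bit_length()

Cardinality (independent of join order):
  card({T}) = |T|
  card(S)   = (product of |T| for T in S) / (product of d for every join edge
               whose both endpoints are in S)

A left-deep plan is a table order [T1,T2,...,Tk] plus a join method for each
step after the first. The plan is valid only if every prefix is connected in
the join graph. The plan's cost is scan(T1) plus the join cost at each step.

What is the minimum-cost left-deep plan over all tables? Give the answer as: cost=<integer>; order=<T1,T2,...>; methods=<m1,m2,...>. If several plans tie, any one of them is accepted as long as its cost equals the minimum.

Selinger DP (subsets sized 1..n):
  {A}: scan cost=150, card=150
  {B}: scan cost=250, card=250
  {C}: scan cost=80, card=80
  {AB}: card=1500; try (B,nl_idx)→2850, (A,hash)→2900, (B,merge)→3750, (A,nl_idx)→3750, (A,merge)→3850, (B,hash)→4300 …(+2); best=2850 via (B,nl_idx)
  {BC}: card=10000; try (C,hash)→1620, (B,merge)→2970, (C,merge)→3140, (B,hash)→4160, (B,nl_idx)→10720, (C,nl_idx)→12000 …(+2); best=1620 via (C,hash)
  {ABC}: card=60000; try (C,hash)→5470, (A,hash)→14020, (C,merge)→21490, (C,nl_idx)→73350, (C,nl)→122850, (A,nl_idx)→141620 …(+2); best=5470 via (C,hash)

cost=5470; order=A,B,C; methods=nl_idx,hash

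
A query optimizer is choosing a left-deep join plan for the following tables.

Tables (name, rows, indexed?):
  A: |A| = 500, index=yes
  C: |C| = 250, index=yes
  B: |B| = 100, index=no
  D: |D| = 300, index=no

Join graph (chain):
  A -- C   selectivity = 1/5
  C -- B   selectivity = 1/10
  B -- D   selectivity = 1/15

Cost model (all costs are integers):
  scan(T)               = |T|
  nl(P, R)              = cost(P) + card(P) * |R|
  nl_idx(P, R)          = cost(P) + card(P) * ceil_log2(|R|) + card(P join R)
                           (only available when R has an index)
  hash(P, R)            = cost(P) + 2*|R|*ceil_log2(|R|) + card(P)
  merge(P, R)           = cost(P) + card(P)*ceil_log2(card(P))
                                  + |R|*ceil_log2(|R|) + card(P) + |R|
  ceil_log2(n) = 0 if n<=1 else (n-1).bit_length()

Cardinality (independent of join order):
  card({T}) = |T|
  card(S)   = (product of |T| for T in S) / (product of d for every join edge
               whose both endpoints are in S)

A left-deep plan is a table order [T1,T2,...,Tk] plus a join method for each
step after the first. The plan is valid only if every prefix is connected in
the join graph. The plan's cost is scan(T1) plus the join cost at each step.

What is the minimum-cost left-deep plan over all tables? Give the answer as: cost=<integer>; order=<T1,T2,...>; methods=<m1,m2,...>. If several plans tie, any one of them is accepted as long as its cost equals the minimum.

cost=67000; order=D,B,C,A; methods=hash,hash,hash

Selinger DP (subsets sized 1..n):
  {A}: scan cost=500, card=500
  {C}: scan cost=250, card=250
  {B}: scan cost=100, card=100
  {D}: scan cost=300, card=300
  {AC}: card=25000; try (C,hash)→5000, (A,merge)→7500, (C,merge)→7750, (A,hash)→9500, (A,nl_idx)→27500, (C,nl_idx)→29500 …(+2); best=5000 via (C,hash)
  {BC}: card=2500; try (B,hash)→1900, (C,merge)→3150, (B,merge)→3300, (C,nl_idx)→3400, (C,hash)→4200, (C,nl)→25100 …(+1); best=1900 via (B,hash)
  {BD}: card=2000; try (B,hash)→2000, (D,merge)→3900, (B,merge)→4100, (D,hash)→5600, (D,nl)→30100, (B,nl)→30300; best=2000 via (B,hash)
  {ABC}: card=250000; try (A,hash)→13400, (B,hash)→31400, (A,merge)→39400, (A,nl_idx)→274400, (B,merge)→405800, (A,nl)→1251900 …(+1); best=13400 via (A,hash)
  {BCD}: card=50000; try (C,hash)→8000, (D,hash)→9800, (C,merge)→28250, (D,merge)→37400, (C,nl_idx)→68000, (C,nl)→502000 …(+1); best=8000 via (C,hash)
  {ABCD}: card=5000000; try (A,hash)→67000, (D,hash)→268800, (A,merge)→863000, (D,merge)→4766400, (A,nl_idx)→5458000, (A,nl)→25008000 …(+1); best=67000 via (A,hash)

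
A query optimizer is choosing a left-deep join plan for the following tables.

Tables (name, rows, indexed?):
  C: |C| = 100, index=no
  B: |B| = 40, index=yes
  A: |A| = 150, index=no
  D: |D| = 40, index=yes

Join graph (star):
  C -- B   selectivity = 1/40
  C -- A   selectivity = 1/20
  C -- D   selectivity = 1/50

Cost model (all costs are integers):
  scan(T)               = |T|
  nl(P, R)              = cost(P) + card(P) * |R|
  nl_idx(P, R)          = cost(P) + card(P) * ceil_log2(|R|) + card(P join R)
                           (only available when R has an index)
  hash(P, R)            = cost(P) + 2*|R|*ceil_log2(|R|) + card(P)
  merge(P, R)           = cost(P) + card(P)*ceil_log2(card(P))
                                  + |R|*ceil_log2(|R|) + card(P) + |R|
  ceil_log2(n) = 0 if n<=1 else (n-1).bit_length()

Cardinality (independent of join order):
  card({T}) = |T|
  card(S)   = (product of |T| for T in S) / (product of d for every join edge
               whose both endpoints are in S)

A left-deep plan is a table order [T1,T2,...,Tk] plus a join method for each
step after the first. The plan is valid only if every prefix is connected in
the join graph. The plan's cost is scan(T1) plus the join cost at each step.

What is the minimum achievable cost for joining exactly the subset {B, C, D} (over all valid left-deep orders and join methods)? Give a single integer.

Selinger DP over subsets of {B,C,D}:
  {C}: scan cost=100, card=100
  {B}: scan cost=40, card=40
  {D}: scan cost=40, card=40
  {BC}: card=100; try (B,hash)→680, (B,nl_idx)→800, (C,merge)→1120, (B,merge)→1180, (C,hash)→1480, (C,nl)→4040 …(+1); best=680 via (B,hash)
  {CD}: card=80; try (D,hash)→680, (D,nl_idx)→780, (C,merge)→1120, (D,merge)→1180, (C,hash)→1480, (C,nl)→4040 …(+1); best=680 via (D,hash)
  {BCD}: card=80; try (B,hash)→1240, (B,nl_idx)→1240, (D,hash)→1260, (D,nl_idx)→1360, (B,merge)→1600, (D,merge)→1760 …(+2); best=1240 via (B,hash)

1240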